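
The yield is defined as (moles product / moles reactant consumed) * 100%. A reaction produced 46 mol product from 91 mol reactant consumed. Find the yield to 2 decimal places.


Yield = (moles product / moles consumed) * 100%
Yield = (46 / 91) * 100
Yield = 0.5055 * 100
Yield = 50.55%


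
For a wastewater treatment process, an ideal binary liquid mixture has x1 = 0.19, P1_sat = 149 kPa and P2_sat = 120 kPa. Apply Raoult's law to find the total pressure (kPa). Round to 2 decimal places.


P = x1*P1_sat + x2*P2_sat
x2 = 1 - x1 = 1 - 0.19 = 0.81
P = 0.19*149 + 0.81*120
P = 28.31 + 97.2
P = 125.51 kPa


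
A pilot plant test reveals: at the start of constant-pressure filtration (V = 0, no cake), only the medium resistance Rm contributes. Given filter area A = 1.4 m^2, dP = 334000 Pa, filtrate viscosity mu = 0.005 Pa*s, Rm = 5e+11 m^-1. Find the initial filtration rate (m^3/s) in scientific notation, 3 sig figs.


rate = A * dP / (mu * Rm)
rate = 1.4 * 334000 / (0.005 * 5e+11)
rate = 467600.0 / 2.500e+09
rate = 1.87e-04 m^3/s


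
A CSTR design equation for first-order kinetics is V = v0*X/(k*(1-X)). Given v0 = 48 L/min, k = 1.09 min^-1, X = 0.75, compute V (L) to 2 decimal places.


V = v0 * X / (k * (1 - X))
V = 48 * 0.75 / (1.09 * (1 - 0.75))
V = 36.0 / (1.09 * 0.25)
V = 36.0 / 0.2725
V = 132.11 L


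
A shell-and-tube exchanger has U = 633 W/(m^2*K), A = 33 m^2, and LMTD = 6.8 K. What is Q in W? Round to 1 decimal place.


Q = U * A * LMTD
Q = 633 * 33 * 6.8
Q = 142045.2 W


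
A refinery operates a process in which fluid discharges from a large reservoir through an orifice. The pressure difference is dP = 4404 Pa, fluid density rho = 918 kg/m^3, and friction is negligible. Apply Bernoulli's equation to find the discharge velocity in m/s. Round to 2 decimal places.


v = sqrt(2*dP/rho)
v = sqrt(2*4404/918)
v = sqrt(9.594771)
v = 3.10 m/s


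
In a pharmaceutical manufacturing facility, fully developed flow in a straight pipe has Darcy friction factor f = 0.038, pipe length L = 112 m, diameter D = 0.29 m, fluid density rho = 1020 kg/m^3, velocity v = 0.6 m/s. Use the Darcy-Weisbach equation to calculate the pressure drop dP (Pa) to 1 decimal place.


dP = f * (L/D) * (rho*v^2/2)
dP = 0.038 * (112/0.29) * (1020*0.6^2/2)
L/D = 386.20689655
rho*v^2/2 = 1020*0.36/2 = 183.6
dP = 0.038 * 386.20689655 * 183.6
dP = 2694.5 Pa


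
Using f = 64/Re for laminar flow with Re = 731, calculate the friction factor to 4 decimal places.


f = 64 / Re
f = 64 / 731
f = 0.0876


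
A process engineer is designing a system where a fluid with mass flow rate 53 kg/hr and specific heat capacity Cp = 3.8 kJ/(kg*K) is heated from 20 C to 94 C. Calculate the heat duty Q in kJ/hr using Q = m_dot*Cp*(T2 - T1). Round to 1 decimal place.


Q = m_dot * Cp * (T2 - T1)
Q = 53 * 3.8 * (94 - 20)
Q = 53 * 3.8 * 74
Q = 14903.6 kJ/hr


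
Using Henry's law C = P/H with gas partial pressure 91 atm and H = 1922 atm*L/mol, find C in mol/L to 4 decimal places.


C = P / H
C = 91 / 1922
C = 0.0473 mol/L


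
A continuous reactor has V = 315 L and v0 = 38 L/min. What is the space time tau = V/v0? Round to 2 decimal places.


tau = V / v0
tau = 315 / 38
tau = 8.29 min


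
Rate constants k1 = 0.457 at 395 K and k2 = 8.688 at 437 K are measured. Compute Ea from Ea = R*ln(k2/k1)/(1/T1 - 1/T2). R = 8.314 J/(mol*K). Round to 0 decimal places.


Ea = R * ln(k2/k1) / (1/T1 - 1/T2)
ln(k2/k1) = ln(8.688/0.457) = 2.9450147
1/T1 - 1/T2 = 1/395 - 1/437 = 0.00024331605
Ea = 8.314 * 2.9450147 / 0.00024331605
Ea = 100630 J/mol


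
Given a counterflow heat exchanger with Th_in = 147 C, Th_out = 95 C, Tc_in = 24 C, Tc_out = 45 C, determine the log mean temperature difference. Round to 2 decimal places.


dT1 = Th_in - Tc_out = 147 - 45 = 102
dT2 = Th_out - Tc_in = 95 - 24 = 71
LMTD = (dT1 - dT2) / ln(dT1/dT2)
LMTD = (102 - 71) / ln(102/71)
LMTD = 85.57 K


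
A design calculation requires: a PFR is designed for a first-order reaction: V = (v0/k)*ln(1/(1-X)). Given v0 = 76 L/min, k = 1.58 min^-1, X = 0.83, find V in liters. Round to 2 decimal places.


V = (v0/k) * ln(1/(1-X))
V = (76/1.58) * ln(1/(1-0.83))
V = 48.101266 * ln(5.882353)
V = 48.101266 * 1.771957
V = 85.23 L


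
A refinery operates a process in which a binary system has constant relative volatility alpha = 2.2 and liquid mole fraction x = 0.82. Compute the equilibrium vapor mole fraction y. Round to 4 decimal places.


y = alpha*x / (1 + (alpha-1)*x)
y = 2.2*0.82 / (1 + (2.2-1)*0.82)
y = 1.804 / (1 + 0.984)
y = 1.804 / 1.984
y = 0.9093


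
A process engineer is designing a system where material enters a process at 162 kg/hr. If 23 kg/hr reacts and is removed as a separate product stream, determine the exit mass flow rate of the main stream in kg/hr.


Steady-state mass balance on the main outlet: F_out = F_in - F_removed
F_out = 162 - 23
F_out = 139 kg/hr


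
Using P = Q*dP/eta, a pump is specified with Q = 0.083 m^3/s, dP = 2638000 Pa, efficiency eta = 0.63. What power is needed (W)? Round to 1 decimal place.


P = Q * dP / eta
P = 0.083 * 2638000 / 0.63
P = 218954.0 / 0.63
P = 347546.0 W


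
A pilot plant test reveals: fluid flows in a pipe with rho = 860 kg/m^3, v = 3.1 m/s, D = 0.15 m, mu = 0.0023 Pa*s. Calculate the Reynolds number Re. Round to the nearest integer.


Re = rho * v * D / mu
Re = 860 * 3.1 * 0.15 / 0.0023
Re = 399.9 / 0.0023
Re = 173870


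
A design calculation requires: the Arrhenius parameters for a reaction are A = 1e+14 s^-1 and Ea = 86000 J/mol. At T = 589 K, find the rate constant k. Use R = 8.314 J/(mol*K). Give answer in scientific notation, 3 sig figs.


k = A * exp(-Ea/(R*T))
k = 1e+14 * exp(-86000 / (8.314 * 589))
k = 1e+14 * exp(-17.561966)
k = 2.36e+06


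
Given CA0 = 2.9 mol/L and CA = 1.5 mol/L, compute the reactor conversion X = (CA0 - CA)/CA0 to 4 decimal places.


X = (CA0 - CA) / CA0
X = (2.9 - 1.5) / 2.9
X = 1.4 / 2.9
X = 0.4828


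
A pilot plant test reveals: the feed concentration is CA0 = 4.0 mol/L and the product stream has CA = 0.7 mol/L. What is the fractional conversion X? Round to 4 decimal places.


X = (CA0 - CA) / CA0
X = (4.0 - 0.7) / 4.0
X = 3.3 / 4.0
X = 0.8250


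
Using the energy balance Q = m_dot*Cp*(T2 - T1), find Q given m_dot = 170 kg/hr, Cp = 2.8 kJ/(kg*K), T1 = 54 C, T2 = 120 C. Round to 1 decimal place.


Q = m_dot * Cp * (T2 - T1)
Q = 170 * 2.8 * (120 - 54)
Q = 170 * 2.8 * 66
Q = 31416.0 kJ/hr


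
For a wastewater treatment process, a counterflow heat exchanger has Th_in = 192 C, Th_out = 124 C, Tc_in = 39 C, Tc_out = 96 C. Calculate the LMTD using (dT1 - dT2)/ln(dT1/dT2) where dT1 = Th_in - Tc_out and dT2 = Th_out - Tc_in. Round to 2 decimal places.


dT1 = Th_in - Tc_out = 192 - 96 = 96
dT2 = Th_out - Tc_in = 124 - 39 = 85
LMTD = (dT1 - dT2) / ln(dT1/dT2)
LMTD = (96 - 85) / ln(96/85)
LMTD = 90.39 K


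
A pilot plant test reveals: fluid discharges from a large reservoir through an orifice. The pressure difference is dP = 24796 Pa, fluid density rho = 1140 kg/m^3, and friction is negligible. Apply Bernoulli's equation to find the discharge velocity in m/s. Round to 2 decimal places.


v = sqrt(2*dP/rho)
v = sqrt(2*24796/1140)
v = sqrt(43.501754)
v = 6.60 m/s


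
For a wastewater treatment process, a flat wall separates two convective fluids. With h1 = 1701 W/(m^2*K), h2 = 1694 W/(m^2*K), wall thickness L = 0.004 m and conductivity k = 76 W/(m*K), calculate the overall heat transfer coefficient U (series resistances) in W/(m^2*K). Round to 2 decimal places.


1/U = 1/h1 + L/k + 1/h2
1/U = 1/1701 + 0.004/76 + 1/1694
1/U = 0.0005878895 + 5.26316e-05 + 0.0005903188
1/U = 0.0012308399
U = 812.45 W/(m^2*K)


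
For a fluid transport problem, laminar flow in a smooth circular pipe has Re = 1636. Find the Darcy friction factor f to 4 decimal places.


f = 64 / Re
f = 64 / 1636
f = 0.0391


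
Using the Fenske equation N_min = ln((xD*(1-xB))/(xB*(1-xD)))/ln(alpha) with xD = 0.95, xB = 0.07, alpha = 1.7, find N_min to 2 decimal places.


N_min = ln((xD*(1-xB))/(xB*(1-xD))) / ln(alpha)
Numerator inside ln: 0.8835 / 0.0035 = 252.428571
ln(252.428571) = 5.531128
ln(alpha) = ln(1.7) = 0.530628
N_min = 5.531128 / 0.530628 = 10.42


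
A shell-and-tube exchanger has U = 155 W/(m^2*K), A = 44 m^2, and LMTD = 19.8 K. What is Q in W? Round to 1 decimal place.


Q = U * A * LMTD
Q = 155 * 44 * 19.8
Q = 135036.0 W


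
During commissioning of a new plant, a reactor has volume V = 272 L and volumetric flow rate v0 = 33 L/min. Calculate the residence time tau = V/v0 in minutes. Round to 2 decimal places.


tau = V / v0
tau = 272 / 33
tau = 8.24 min


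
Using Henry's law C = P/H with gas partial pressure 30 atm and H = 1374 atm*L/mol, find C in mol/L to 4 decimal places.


C = P / H
C = 30 / 1374
C = 0.0218 mol/L


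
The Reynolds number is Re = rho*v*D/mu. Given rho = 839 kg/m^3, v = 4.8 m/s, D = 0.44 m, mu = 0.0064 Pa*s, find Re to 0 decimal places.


Re = rho * v * D / mu
Re = 839 * 4.8 * 0.44 / 0.0064
Re = 1771.968 / 0.0064
Re = 276870


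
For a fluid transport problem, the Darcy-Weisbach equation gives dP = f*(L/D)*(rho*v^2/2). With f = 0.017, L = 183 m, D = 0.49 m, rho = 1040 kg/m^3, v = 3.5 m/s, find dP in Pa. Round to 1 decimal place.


dP = f * (L/D) * (rho*v^2/2)
dP = 0.017 * (183/0.49) * (1040*3.5^2/2)
L/D = 373.46938776
rho*v^2/2 = 1040*12.25/2 = 6370.0
dP = 0.017 * 373.46938776 * 6370.0
dP = 40443.0 Pa


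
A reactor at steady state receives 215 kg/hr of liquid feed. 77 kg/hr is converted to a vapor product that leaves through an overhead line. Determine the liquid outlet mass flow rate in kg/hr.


Steady-state mass balance on the main outlet: F_out = F_in - F_removed
F_out = 215 - 77
F_out = 138 kg/hr


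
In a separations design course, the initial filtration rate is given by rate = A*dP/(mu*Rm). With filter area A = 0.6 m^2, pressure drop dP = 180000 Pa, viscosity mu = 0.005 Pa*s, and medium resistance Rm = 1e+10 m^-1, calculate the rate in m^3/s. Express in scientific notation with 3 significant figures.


rate = A * dP / (mu * Rm)
rate = 0.6 * 180000 / (0.005 * 1e+10)
rate = 108000.0 / 5.000e+07
rate = 2.16e-03 m^3/s


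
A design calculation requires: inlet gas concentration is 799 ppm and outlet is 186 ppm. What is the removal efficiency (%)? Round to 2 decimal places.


Efficiency = (G_in - G_out) / G_in * 100%
Efficiency = (799 - 186) / 799 * 100
Efficiency = 613 / 799 * 100
Efficiency = 76.72%


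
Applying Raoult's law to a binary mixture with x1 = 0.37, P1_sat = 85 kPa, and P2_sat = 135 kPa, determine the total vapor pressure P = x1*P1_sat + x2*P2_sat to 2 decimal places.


P = x1*P1_sat + x2*P2_sat
x2 = 1 - x1 = 1 - 0.37 = 0.63
P = 0.37*85 + 0.63*135
P = 31.45 + 85.05
P = 116.50 kPa


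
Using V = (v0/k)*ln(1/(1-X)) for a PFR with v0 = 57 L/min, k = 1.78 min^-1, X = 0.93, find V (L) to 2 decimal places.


V = (v0/k) * ln(1/(1-X))
V = (57/1.78) * ln(1/(1-0.93))
V = 32.022472 * ln(14.285714)
V = 32.022472 * 2.65926
V = 85.16 L


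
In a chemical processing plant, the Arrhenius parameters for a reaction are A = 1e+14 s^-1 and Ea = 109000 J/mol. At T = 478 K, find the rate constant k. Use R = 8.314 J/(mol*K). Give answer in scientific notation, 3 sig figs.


k = A * exp(-Ea/(R*T))
k = 1e+14 * exp(-109000 / (8.314 * 478))
k = 1e+14 * exp(-27.427649)
k = 1.23e+02


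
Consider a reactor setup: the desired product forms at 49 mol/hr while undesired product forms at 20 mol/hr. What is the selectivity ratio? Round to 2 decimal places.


S = desired product rate / undesired product rate
S = 49 / 20
S = 2.45


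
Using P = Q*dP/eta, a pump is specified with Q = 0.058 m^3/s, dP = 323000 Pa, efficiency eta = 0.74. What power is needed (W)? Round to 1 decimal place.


P = Q * dP / eta
P = 0.058 * 323000 / 0.74
P = 18734.0 / 0.74
P = 25316.2 W


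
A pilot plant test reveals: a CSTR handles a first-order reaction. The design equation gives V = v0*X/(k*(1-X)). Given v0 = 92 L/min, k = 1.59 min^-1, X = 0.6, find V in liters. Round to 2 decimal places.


V = v0 * X / (k * (1 - X))
V = 92 * 0.6 / (1.59 * (1 - 0.6))
V = 55.2 / (1.59 * 0.4)
V = 55.2 / 0.636
V = 86.79 L


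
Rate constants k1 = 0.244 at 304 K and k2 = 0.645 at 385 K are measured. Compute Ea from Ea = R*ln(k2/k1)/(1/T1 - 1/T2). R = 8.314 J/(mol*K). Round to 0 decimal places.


Ea = R * ln(k2/k1) / (1/T1 - 1/T2)
ln(k2/k1) = ln(0.645/0.244) = 0.9720821
1/T1 - 1/T2 = 1/304 - 1/385 = 0.000692071087
Ea = 8.314 * 0.9720821 / 0.000692071087
Ea = 11678 J/mol


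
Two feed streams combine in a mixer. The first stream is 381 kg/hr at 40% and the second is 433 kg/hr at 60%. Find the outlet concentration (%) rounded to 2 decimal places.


Mass balance on solute: F1*x1 + F2*x2 = F3*x3
F3 = F1 + F2 = 381 + 433 = 814 kg/hr
x3 = (F1*x1 + F2*x2)/F3
x3 = (381*0.4 + 433*0.6) / 814
x3 = 50.64%


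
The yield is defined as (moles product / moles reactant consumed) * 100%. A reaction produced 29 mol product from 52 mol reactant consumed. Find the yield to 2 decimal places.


Yield = (moles product / moles consumed) * 100%
Yield = (29 / 52) * 100
Yield = 0.5577 * 100
Yield = 55.77%


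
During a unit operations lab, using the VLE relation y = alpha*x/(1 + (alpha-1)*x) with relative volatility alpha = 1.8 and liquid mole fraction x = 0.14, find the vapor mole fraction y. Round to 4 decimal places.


y = alpha*x / (1 + (alpha-1)*x)
y = 1.8*0.14 / (1 + (1.8-1)*0.14)
y = 0.252 / (1 + 0.112)
y = 0.252 / 1.112
y = 0.2266


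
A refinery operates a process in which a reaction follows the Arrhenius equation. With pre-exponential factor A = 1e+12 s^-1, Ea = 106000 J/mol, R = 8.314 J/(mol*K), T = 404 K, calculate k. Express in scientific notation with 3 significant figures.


k = A * exp(-Ea/(R*T))
k = 1e+12 * exp(-106000 / (8.314 * 404))
k = 1e+12 * exp(-31.558364)
k = 1.97e-02


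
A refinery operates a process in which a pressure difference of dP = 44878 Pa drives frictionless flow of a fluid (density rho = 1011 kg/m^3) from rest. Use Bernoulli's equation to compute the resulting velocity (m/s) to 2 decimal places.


v = sqrt(2*dP/rho)
v = sqrt(2*44878/1011)
v = sqrt(88.779426)
v = 9.42 m/s


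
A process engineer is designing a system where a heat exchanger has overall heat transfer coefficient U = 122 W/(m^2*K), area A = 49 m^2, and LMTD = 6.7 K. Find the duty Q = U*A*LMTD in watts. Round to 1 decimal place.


Q = U * A * LMTD
Q = 122 * 49 * 6.7
Q = 40052.6 W


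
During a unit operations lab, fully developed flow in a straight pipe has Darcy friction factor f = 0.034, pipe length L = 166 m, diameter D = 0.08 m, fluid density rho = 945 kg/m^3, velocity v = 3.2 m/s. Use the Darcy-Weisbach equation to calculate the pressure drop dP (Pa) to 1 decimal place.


dP = f * (L/D) * (rho*v^2/2)
dP = 0.034 * (166/0.08) * (945*3.2^2/2)
L/D = 2075.0
rho*v^2/2 = 945*10.24/2 = 4838.4
dP = 0.034 * 2075.0 * 4838.4
dP = 341349.1 Pa


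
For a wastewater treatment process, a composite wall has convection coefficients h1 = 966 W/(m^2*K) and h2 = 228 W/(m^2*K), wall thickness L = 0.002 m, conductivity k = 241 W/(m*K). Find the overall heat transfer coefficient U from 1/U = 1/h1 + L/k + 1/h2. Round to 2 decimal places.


1/U = 1/h1 + L/k + 1/h2
1/U = 1/966 + 0.002/241 + 1/228
1/U = 0.0010351967 + 8.2988e-06 + 0.0043859649
1/U = 0.0054294604
U = 184.18 W/(m^2*K)


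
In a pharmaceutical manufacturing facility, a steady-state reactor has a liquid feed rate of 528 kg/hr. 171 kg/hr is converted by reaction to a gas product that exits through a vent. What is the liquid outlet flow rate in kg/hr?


Steady-state mass balance on the main outlet: F_out = F_in - F_removed
F_out = 528 - 171
F_out = 357 kg/hr


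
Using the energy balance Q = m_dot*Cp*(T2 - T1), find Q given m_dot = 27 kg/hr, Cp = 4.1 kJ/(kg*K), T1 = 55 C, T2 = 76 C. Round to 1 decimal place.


Q = m_dot * Cp * (T2 - T1)
Q = 27 * 4.1 * (76 - 55)
Q = 27 * 4.1 * 21
Q = 2324.7 kJ/hr


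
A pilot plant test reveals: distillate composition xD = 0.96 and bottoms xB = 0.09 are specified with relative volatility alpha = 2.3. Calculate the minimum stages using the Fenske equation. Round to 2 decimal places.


N_min = ln((xD*(1-xB))/(xB*(1-xD))) / ln(alpha)
Numerator inside ln: 0.8736 / 0.0036 = 242.666667
ln(242.666667) = 5.491689
ln(alpha) = ln(2.3) = 0.832909
N_min = 5.491689 / 0.832909 = 6.59


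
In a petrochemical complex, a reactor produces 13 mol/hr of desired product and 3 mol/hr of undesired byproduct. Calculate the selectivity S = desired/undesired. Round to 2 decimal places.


S = desired product rate / undesired product rate
S = 13 / 3
S = 4.33


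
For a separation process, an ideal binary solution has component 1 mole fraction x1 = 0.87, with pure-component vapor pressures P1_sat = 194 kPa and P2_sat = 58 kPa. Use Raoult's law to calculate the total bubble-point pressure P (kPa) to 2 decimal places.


P = x1*P1_sat + x2*P2_sat
x2 = 1 - x1 = 1 - 0.87 = 0.13
P = 0.87*194 + 0.13*58
P = 168.78 + 7.54
P = 176.32 kPa


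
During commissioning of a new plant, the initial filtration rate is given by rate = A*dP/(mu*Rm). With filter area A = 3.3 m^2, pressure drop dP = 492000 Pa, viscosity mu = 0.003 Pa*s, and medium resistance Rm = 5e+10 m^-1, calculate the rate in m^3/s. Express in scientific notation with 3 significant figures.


rate = A * dP / (mu * Rm)
rate = 3.3 * 492000 / (0.003 * 5e+10)
rate = 1623600.0 / 1.500e+08
rate = 1.08e-02 m^3/s


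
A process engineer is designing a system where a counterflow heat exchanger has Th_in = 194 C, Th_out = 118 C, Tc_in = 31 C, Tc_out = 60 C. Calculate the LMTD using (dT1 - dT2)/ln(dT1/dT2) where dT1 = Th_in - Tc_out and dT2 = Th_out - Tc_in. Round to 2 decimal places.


dT1 = Th_in - Tc_out = 194 - 60 = 134
dT2 = Th_out - Tc_in = 118 - 31 = 87
LMTD = (dT1 - dT2) / ln(dT1/dT2)
LMTD = (134 - 87) / ln(134/87)
LMTD = 108.81 K


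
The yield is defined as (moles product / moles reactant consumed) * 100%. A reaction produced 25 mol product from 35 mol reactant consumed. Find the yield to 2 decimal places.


Yield = (moles product / moles consumed) * 100%
Yield = (25 / 35) * 100
Yield = 0.7143 * 100
Yield = 71.43%


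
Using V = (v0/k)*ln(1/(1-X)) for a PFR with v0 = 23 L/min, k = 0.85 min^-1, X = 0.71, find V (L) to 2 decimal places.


V = (v0/k) * ln(1/(1-X))
V = (23/0.85) * ln(1/(1-0.71))
V = 27.058824 * ln(3.448276)
V = 27.058824 * 1.237874
V = 33.50 L


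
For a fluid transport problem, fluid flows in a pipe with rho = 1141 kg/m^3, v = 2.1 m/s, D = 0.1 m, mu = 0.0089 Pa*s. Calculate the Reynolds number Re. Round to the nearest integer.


Re = rho * v * D / mu
Re = 1141 * 2.1 * 0.1 / 0.0089
Re = 239.61 / 0.0089
Re = 26922


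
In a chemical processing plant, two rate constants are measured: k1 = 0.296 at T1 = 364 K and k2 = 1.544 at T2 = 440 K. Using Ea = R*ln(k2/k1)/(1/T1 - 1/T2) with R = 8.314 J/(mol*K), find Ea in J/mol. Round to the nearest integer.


Ea = R * ln(k2/k1) / (1/T1 - 1/T2)
ln(k2/k1) = ln(1.544/0.296) = 1.6517723
1/T1 - 1/T2 = 1/364 - 1/440 = 0.000474525475
Ea = 8.314 * 1.6517723 / 0.000474525475
Ea = 28940 J/mol


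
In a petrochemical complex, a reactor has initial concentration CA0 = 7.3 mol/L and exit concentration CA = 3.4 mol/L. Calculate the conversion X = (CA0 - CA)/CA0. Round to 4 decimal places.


X = (CA0 - CA) / CA0
X = (7.3 - 3.4) / 7.3
X = 3.9 / 7.3
X = 0.5342


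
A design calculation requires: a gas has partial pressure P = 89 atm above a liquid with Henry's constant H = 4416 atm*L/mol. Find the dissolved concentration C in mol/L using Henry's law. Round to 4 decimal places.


C = P / H
C = 89 / 4416
C = 0.0202 mol/L


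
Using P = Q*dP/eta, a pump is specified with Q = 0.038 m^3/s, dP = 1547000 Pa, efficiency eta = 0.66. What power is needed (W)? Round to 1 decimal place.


P = Q * dP / eta
P = 0.038 * 1547000 / 0.66
P = 58786.0 / 0.66
P = 89069.7 W


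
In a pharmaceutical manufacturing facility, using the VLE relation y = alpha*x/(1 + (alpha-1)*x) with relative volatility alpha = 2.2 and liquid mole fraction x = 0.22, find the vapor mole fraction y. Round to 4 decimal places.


y = alpha*x / (1 + (alpha-1)*x)
y = 2.2*0.22 / (1 + (2.2-1)*0.22)
y = 0.484 / (1 + 0.264)
y = 0.484 / 1.264
y = 0.3829


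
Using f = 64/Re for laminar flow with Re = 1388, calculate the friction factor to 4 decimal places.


f = 64 / Re
f = 64 / 1388
f = 0.0461


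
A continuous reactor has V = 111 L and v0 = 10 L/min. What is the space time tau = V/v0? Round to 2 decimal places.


tau = V / v0
tau = 111 / 10
tau = 11.10 min


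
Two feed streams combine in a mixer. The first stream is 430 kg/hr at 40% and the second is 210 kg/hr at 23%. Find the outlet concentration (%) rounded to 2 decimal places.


Mass balance on solute: F1*x1 + F2*x2 = F3*x3
F3 = F1 + F2 = 430 + 210 = 640 kg/hr
x3 = (F1*x1 + F2*x2)/F3
x3 = (430*0.4 + 210*0.23) / 640
x3 = 34.42%


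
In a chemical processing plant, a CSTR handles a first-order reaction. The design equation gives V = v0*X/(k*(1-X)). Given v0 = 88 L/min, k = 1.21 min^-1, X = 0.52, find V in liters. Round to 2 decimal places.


V = v0 * X / (k * (1 - X))
V = 88 * 0.52 / (1.21 * (1 - 0.52))
V = 45.76 / (1.21 * 0.48)
V = 45.76 / 0.5808
V = 78.79 L


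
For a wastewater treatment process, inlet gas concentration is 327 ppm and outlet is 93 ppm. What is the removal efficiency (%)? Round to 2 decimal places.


Efficiency = (G_in - G_out) / G_in * 100%
Efficiency = (327 - 93) / 327 * 100
Efficiency = 234 / 327 * 100
Efficiency = 71.56%


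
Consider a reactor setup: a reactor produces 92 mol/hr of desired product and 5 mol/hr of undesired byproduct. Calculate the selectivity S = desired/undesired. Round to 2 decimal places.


S = desired product rate / undesired product rate
S = 92 / 5
S = 18.40


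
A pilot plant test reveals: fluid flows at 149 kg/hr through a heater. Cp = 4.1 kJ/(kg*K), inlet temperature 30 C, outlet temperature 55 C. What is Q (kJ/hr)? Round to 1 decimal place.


Q = m_dot * Cp * (T2 - T1)
Q = 149 * 4.1 * (55 - 30)
Q = 149 * 4.1 * 25
Q = 15272.5 kJ/hr


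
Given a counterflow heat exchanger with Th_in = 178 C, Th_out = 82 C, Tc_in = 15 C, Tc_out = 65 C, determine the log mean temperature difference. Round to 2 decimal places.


dT1 = Th_in - Tc_out = 178 - 65 = 113
dT2 = Th_out - Tc_in = 82 - 15 = 67
LMTD = (dT1 - dT2) / ln(dT1/dT2)
LMTD = (113 - 67) / ln(113/67)
LMTD = 88.01 K


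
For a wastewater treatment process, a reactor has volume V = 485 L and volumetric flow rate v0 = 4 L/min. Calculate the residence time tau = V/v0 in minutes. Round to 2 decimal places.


tau = V / v0
tau = 485 / 4
tau = 121.25 min


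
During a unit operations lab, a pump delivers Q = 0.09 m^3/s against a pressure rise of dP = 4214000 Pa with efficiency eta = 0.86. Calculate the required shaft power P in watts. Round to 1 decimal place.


P = Q * dP / eta
P = 0.09 * 4214000 / 0.86
P = 379260.0 / 0.86
P = 441000.0 W


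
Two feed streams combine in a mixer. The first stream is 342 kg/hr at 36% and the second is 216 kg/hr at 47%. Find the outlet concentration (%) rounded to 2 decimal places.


Mass balance on solute: F1*x1 + F2*x2 = F3*x3
F3 = F1 + F2 = 342 + 216 = 558 kg/hr
x3 = (F1*x1 + F2*x2)/F3
x3 = (342*0.36 + 216*0.47) / 558
x3 = 40.26%


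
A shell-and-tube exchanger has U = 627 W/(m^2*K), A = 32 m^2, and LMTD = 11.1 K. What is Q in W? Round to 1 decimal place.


Q = U * A * LMTD
Q = 627 * 32 * 11.1
Q = 222710.4 W


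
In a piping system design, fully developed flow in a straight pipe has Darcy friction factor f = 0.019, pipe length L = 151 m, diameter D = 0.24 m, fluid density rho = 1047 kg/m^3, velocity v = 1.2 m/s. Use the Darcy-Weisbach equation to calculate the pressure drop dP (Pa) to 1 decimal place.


dP = f * (L/D) * (rho*v^2/2)
dP = 0.019 * (151/0.24) * (1047*1.2^2/2)
L/D = 629.16666667
rho*v^2/2 = 1047*1.44/2 = 753.84
dP = 0.019 * 629.16666667 * 753.84
dP = 9011.5 Pa


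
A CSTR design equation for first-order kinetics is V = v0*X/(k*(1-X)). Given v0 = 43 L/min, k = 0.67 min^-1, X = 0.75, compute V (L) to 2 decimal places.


V = v0 * X / (k * (1 - X))
V = 43 * 0.75 / (0.67 * (1 - 0.75))
V = 32.25 / (0.67 * 0.25)
V = 32.25 / 0.1675
V = 192.54 L


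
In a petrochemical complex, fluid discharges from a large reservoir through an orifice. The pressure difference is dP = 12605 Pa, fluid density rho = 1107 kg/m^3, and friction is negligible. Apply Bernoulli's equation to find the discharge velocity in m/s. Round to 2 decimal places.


v = sqrt(2*dP/rho)
v = sqrt(2*12605/1107)
v = sqrt(22.773261)
v = 4.77 m/s


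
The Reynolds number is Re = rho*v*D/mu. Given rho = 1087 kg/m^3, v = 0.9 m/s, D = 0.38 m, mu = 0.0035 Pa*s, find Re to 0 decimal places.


Re = rho * v * D / mu
Re = 1087 * 0.9 * 0.38 / 0.0035
Re = 371.754 / 0.0035
Re = 106215


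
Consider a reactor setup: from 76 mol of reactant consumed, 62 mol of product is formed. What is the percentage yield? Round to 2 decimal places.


Yield = (moles product / moles consumed) * 100%
Yield = (62 / 76) * 100
Yield = 0.8158 * 100
Yield = 81.58%


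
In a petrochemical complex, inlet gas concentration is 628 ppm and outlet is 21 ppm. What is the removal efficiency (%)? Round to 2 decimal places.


Efficiency = (G_in - G_out) / G_in * 100%
Efficiency = (628 - 21) / 628 * 100
Efficiency = 607 / 628 * 100
Efficiency = 96.66%


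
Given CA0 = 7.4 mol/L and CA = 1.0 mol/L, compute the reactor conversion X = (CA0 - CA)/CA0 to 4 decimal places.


X = (CA0 - CA) / CA0
X = (7.4 - 1.0) / 7.4
X = 6.4 / 7.4
X = 0.8649


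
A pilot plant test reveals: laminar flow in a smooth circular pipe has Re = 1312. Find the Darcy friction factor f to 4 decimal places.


f = 64 / Re
f = 64 / 1312
f = 0.0488


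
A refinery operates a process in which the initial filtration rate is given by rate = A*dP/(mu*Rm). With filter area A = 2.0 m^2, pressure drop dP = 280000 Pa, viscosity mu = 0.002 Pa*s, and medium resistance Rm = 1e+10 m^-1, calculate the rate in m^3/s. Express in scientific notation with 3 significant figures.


rate = A * dP / (mu * Rm)
rate = 2.0 * 280000 / (0.002 * 1e+10)
rate = 560000.0 / 2.000e+07
rate = 2.80e-02 m^3/s


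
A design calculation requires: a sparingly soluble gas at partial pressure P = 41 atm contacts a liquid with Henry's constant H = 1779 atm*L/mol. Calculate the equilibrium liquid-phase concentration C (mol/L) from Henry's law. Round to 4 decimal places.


C = P / H
C = 41 / 1779
C = 0.0230 mol/L


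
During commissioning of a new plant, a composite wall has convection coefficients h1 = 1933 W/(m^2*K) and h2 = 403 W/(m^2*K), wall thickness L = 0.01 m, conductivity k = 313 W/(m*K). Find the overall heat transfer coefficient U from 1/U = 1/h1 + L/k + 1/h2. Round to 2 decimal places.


1/U = 1/h1 + L/k + 1/h2
1/U = 1/1933 + 0.01/313 + 1/403
1/U = 0.0005173306 + 3.19489e-05 + 0.0024813896
1/U = 0.0030306691
U = 329.96 W/(m^2*K)


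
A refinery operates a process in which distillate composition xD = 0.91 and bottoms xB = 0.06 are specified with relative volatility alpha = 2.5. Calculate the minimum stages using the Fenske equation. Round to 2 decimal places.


N_min = ln((xD*(1-xB))/(xB*(1-xD))) / ln(alpha)
Numerator inside ln: 0.8554 / 0.0054 = 158.407407
ln(158.407407) = 5.06517
ln(alpha) = ln(2.5) = 0.916291
N_min = 5.06517 / 0.916291 = 5.53


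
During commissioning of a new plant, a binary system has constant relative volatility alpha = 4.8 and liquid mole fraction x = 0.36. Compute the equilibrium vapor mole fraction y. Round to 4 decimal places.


y = alpha*x / (1 + (alpha-1)*x)
y = 4.8*0.36 / (1 + (4.8-1)*0.36)
y = 1.728 / (1 + 1.368)
y = 1.728 / 2.368
y = 0.7297


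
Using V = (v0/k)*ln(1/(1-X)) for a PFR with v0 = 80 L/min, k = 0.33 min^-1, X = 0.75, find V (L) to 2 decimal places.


V = (v0/k) * ln(1/(1-X))
V = (80/0.33) * ln(1/(1-0.75))
V = 242.424242 * ln(4.0)
V = 242.424242 * 1.386294
V = 336.07 L


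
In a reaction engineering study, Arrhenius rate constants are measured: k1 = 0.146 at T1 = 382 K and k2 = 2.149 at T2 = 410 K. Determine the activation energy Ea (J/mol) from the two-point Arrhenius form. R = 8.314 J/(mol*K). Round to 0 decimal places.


Ea = R * ln(k2/k1) / (1/T1 - 1/T2)
ln(k2/k1) = ln(2.149/0.146) = 2.6891513
1/T1 - 1/T2 = 1/382 - 1/410 = 0.000178776657
Ea = 8.314 * 2.6891513 / 0.000178776657
Ea = 125059 J/mol


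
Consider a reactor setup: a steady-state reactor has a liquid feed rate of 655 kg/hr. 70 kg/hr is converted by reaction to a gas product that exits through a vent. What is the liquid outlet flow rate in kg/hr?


Steady-state mass balance on the main outlet: F_out = F_in - F_removed
F_out = 655 - 70
F_out = 585 kg/hr


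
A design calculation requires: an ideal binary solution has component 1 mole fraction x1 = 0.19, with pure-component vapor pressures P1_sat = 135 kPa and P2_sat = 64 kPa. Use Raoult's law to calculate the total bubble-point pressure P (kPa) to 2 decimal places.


P = x1*P1_sat + x2*P2_sat
x2 = 1 - x1 = 1 - 0.19 = 0.81
P = 0.19*135 + 0.81*64
P = 25.65 + 51.84
P = 77.49 kPa


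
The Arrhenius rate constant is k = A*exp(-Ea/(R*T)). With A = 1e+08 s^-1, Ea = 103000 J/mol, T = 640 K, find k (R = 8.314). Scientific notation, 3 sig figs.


k = A * exp(-Ea/(R*T))
k = 1e+08 * exp(-103000 / (8.314 * 640))
k = 1e+08 * exp(-19.357409)
k = 3.92e-01


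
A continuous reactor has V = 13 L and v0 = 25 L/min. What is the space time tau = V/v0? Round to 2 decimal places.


tau = V / v0
tau = 13 / 25
tau = 0.52 min


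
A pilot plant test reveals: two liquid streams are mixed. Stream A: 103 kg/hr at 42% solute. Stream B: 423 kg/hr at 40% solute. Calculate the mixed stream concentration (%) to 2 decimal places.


Mass balance on solute: F1*x1 + F2*x2 = F3*x3
F3 = F1 + F2 = 103 + 423 = 526 kg/hr
x3 = (F1*x1 + F2*x2)/F3
x3 = (103*0.42 + 423*0.4) / 526
x3 = 40.39%


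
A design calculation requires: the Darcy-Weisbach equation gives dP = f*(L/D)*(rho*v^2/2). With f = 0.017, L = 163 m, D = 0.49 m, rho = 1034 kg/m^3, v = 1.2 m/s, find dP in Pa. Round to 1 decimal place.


dP = f * (L/D) * (rho*v^2/2)
dP = 0.017 * (163/0.49) * (1034*1.2^2/2)
L/D = 332.65306122
rho*v^2/2 = 1034*1.44/2 = 744.48
dP = 0.017 * 332.65306122 * 744.48
dP = 4210.1 Pa


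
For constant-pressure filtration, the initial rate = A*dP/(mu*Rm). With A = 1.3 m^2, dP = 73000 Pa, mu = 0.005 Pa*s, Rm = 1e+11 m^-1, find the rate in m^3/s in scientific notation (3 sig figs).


rate = A * dP / (mu * Rm)
rate = 1.3 * 73000 / (0.005 * 1e+11)
rate = 94900.0 / 5.000e+08
rate = 1.90e-04 m^3/s


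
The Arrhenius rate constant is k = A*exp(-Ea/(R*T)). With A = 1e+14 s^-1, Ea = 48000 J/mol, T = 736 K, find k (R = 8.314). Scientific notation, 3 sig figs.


k = A * exp(-Ea/(R*T))
k = 1e+14 * exp(-48000 / (8.314 * 736))
k = 1e+14 * exp(-7.844286)
k = 3.92e+10


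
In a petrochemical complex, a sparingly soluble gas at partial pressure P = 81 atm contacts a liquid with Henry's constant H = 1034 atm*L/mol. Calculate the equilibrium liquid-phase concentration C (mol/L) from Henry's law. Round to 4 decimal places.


C = P / H
C = 81 / 1034
C = 0.0783 mol/L


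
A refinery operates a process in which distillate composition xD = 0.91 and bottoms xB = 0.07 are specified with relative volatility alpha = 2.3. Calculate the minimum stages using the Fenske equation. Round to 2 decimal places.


N_min = ln((xD*(1-xB))/(xB*(1-xD))) / ln(alpha)
Numerator inside ln: 0.8463 / 0.0063 = 134.333333
ln(134.333333) = 4.900324
ln(alpha) = ln(2.3) = 0.832909
N_min = 4.900324 / 0.832909 = 5.88


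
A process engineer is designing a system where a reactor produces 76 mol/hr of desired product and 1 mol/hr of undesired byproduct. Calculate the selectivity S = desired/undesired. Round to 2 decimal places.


S = desired product rate / undesired product rate
S = 76 / 1
S = 76.00


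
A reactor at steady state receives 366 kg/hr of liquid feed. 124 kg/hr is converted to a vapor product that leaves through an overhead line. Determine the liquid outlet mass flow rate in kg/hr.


Steady-state mass balance on the main outlet: F_out = F_in - F_removed
F_out = 366 - 124
F_out = 242 kg/hr


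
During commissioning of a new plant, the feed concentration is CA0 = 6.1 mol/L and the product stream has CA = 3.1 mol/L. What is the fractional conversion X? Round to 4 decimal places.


X = (CA0 - CA) / CA0
X = (6.1 - 3.1) / 6.1
X = 3.0 / 6.1
X = 0.4918


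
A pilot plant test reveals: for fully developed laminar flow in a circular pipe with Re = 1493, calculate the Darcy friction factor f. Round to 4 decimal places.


f = 64 / Re
f = 64 / 1493
f = 0.0429


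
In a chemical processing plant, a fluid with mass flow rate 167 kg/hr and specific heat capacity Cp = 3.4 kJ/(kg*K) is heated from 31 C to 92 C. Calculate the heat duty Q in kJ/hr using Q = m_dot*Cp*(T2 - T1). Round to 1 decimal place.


Q = m_dot * Cp * (T2 - T1)
Q = 167 * 3.4 * (92 - 31)
Q = 167 * 3.4 * 61
Q = 34635.8 kJ/hr


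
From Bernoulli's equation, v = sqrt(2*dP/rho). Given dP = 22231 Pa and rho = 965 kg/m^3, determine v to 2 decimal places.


v = sqrt(2*dP/rho)
v = sqrt(2*22231/965)
v = sqrt(46.074611)
v = 6.79 m/s


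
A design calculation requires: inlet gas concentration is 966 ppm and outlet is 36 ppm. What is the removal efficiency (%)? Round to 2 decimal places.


Efficiency = (G_in - G_out) / G_in * 100%
Efficiency = (966 - 36) / 966 * 100
Efficiency = 930 / 966 * 100
Efficiency = 96.27%


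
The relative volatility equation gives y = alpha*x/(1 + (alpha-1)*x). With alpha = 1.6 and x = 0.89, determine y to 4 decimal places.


y = alpha*x / (1 + (alpha-1)*x)
y = 1.6*0.89 / (1 + (1.6-1)*0.89)
y = 1.424 / (1 + 0.534)
y = 1.424 / 1.534
y = 0.9283


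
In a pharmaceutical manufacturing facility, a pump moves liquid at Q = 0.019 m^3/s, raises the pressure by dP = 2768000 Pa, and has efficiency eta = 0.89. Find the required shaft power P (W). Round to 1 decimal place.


P = Q * dP / eta
P = 0.019 * 2768000 / 0.89
P = 52592.0 / 0.89
P = 59092.1 W


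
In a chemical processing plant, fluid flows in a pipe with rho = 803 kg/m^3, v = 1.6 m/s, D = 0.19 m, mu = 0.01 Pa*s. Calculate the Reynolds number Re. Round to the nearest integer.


Re = rho * v * D / mu
Re = 803 * 1.6 * 0.19 / 0.01
Re = 244.112 / 0.01
Re = 24411


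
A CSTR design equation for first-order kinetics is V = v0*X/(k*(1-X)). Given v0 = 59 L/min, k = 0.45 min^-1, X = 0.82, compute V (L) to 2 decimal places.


V = v0 * X / (k * (1 - X))
V = 59 * 0.82 / (0.45 * (1 - 0.82))
V = 48.38 / (0.45 * 0.18)
V = 48.38 / 0.081
V = 597.28 L


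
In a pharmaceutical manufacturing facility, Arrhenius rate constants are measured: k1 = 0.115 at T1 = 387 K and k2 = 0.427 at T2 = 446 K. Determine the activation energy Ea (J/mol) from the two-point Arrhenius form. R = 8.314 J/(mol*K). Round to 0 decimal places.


Ea = R * ln(k2/k1) / (1/T1 - 1/T2)
ln(k2/k1) = ln(0.427/0.115) = 1.3118519
1/T1 - 1/T2 = 1/387 - 1/446 = 0.000341826862
Ea = 8.314 * 1.3118519 / 0.000341826862
Ea = 31907 J/mol


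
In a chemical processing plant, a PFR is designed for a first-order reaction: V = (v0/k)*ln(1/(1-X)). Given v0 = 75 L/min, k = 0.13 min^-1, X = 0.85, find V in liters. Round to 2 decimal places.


V = (v0/k) * ln(1/(1-X))
V = (75/0.13) * ln(1/(1-0.85))
V = 576.923077 * ln(6.666667)
V = 576.923077 * 1.89712
V = 1094.49 L


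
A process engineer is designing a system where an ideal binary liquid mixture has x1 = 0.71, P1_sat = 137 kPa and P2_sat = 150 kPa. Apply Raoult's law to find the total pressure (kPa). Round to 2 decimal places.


P = x1*P1_sat + x2*P2_sat
x2 = 1 - x1 = 1 - 0.71 = 0.29
P = 0.71*137 + 0.29*150
P = 97.27 + 43.5
P = 140.77 kPa


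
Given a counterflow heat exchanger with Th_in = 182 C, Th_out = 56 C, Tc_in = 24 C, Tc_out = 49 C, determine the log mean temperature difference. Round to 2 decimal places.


dT1 = Th_in - Tc_out = 182 - 49 = 133
dT2 = Th_out - Tc_in = 56 - 24 = 32
LMTD = (dT1 - dT2) / ln(dT1/dT2)
LMTD = (133 - 32) / ln(133/32)
LMTD = 70.90 K


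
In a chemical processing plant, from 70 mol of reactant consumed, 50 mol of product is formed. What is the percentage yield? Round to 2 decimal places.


Yield = (moles product / moles consumed) * 100%
Yield = (50 / 70) * 100
Yield = 0.7143 * 100
Yield = 71.43%


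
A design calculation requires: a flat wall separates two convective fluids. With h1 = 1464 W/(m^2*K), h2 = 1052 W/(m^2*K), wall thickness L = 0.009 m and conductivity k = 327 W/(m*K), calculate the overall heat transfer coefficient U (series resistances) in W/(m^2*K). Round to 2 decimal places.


1/U = 1/h1 + L/k + 1/h2
1/U = 1/1464 + 0.009/327 + 1/1052
1/U = 0.0006830601 + 2.75229e-05 + 0.0009505703
1/U = 0.0016611533
U = 601.99 W/(m^2*K)


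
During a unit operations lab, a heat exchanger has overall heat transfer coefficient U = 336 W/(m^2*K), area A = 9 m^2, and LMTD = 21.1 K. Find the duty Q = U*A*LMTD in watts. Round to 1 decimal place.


Q = U * A * LMTD
Q = 336 * 9 * 21.1
Q = 63806.4 W


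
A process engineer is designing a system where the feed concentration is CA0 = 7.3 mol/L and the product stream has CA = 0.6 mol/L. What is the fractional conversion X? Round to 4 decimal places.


X = (CA0 - CA) / CA0
X = (7.3 - 0.6) / 7.3
X = 6.7 / 7.3
X = 0.9178


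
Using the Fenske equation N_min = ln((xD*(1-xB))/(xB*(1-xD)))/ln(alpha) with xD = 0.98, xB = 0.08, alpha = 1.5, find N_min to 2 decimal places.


N_min = ln((xD*(1-xB))/(xB*(1-xD))) / ln(alpha)
Numerator inside ln: 0.9016 / 0.0016 = 563.5
ln(563.5) = 6.334167
ln(alpha) = ln(1.5) = 0.405465
N_min = 6.334167 / 0.405465 = 15.62


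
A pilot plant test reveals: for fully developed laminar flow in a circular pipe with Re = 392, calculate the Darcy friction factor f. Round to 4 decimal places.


f = 64 / Re
f = 64 / 392
f = 0.1633


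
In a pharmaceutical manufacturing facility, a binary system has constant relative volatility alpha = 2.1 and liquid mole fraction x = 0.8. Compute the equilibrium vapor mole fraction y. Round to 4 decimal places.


y = alpha*x / (1 + (alpha-1)*x)
y = 2.1*0.8 / (1 + (2.1-1)*0.8)
y = 1.68 / (1 + 0.88)
y = 1.68 / 1.88
y = 0.8936


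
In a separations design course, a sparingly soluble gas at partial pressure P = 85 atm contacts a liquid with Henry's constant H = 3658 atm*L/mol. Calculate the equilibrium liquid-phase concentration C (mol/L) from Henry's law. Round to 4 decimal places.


C = P / H
C = 85 / 3658
C = 0.0232 mol/L


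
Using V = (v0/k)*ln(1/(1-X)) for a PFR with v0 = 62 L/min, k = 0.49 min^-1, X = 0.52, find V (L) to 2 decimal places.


V = (v0/k) * ln(1/(1-X))
V = (62/0.49) * ln(1/(1-0.52))
V = 126.530612 * ln(2.083333)
V = 126.530612 * 0.733969
V = 92.87 L


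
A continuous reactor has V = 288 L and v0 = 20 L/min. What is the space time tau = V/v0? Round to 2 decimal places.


tau = V / v0
tau = 288 / 20
tau = 14.40 min


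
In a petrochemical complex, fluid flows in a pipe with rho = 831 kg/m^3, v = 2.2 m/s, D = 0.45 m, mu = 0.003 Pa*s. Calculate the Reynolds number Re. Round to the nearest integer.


Re = rho * v * D / mu
Re = 831 * 2.2 * 0.45 / 0.003
Re = 822.69 / 0.003
Re = 274230


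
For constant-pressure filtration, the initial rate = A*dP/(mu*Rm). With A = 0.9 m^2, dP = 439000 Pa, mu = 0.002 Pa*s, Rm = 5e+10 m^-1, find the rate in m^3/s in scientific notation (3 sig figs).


rate = A * dP / (mu * Rm)
rate = 0.9 * 439000 / (0.002 * 5e+10)
rate = 395100.0 / 1.000e+08
rate = 3.95e-03 m^3/s


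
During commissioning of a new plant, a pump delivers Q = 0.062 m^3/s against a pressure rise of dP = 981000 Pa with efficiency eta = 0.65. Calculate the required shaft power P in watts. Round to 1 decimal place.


P = Q * dP / eta
P = 0.062 * 981000 / 0.65
P = 60822.0 / 0.65
P = 93572.3 W
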